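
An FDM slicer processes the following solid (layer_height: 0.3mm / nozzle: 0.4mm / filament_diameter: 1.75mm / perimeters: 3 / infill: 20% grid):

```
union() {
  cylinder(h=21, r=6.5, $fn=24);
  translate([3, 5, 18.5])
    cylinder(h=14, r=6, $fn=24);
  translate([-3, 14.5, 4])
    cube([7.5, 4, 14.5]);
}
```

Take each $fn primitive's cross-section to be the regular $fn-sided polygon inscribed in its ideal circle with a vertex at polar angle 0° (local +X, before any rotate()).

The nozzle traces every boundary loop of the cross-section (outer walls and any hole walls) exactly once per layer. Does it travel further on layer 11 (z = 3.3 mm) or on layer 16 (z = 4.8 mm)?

layer 16 (z = 4.8 mm)

Layer 11 (z = 3.3): the r=6.5 cylinder gives a regular 24-gon of circumradius 6.5 (constant along its height) (perimeter = 2·24·6.500·sin(180°/24) = 40.72 mm); the cylinder at (3, 5) does not reach this height (z outside [18.5, 32.5]); the cube at (-3, 14.5) is absent (z outside [4, 18.5]); Taking the union: only the r=6.5 cylinder is present, so the union is just that shape — boundary = 40.72 mm. So its perimeter = 40.72 mm. Layer 16 (z = 4.8): the cylinder: section is a regular 24-gon, circumradius r=6.5 (perimeter = 2·24·6.500·sin(180°/24) = 40.72 mm); the cylinder at (3, 5) is not intersected at this z (z outside [18.5, 32.5]); the 7.5×4 cube at (-3, 14.5) contributes its full rectangle (perimeter 23.00 mm); Taking the union: the 2 present regions are separate (no shared area or edge), so areas and boundary lengths simply add and each stays a separate island — boundary = 63.72 mm. So its perimeter = 63.72 mm. Layer 16 is larger (63.72 vs 40.72 mm).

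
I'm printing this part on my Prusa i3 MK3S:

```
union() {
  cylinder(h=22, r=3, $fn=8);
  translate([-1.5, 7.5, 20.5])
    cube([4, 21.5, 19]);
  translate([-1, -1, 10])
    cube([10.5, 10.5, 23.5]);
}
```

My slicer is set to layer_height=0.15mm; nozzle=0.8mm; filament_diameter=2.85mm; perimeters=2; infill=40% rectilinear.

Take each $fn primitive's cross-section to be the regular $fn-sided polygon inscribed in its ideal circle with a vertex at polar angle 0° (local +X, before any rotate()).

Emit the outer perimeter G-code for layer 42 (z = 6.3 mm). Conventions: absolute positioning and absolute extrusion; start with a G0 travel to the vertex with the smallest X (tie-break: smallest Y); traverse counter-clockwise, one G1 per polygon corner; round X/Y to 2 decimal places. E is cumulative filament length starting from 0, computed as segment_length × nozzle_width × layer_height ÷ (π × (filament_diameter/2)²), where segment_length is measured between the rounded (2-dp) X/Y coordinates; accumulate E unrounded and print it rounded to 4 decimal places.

G0 X-3.00 Y0.00 Z6.30
G1 X-2.12 Y-2.12 E0.0432
G1 X0.00 Y-3.00 E0.0864
G1 X2.12 Y-2.12 E0.1295
G1 X3.00 Y0.00 E0.1727
G1 X2.12 Y2.12 E0.2159
G1 X0.00 Y3.00 E0.2591
G1 X-2.12 Y2.12 E0.3022
G1 X-3.00 Y0.00 E0.3454

At z = 6.3 mm: the cylinder: section is a regular 8-gon, circumradius r=3; the cube at (-1.5, 7.5) is absent (z outside [20.5, 39.5]); the cube at (-1, -1) is absent (z outside [10, 33.5]); Merging all regions: only the r=3 cylinder is present, so the union is just that shape — 1 connected region. The outline is a single polygon with 8 vertices. Extrusion per mm of travel: 0.8 × 0.15 / (π × 1.425²) = 0.018811. Accumulating E over each segment gives final E = 0.3454.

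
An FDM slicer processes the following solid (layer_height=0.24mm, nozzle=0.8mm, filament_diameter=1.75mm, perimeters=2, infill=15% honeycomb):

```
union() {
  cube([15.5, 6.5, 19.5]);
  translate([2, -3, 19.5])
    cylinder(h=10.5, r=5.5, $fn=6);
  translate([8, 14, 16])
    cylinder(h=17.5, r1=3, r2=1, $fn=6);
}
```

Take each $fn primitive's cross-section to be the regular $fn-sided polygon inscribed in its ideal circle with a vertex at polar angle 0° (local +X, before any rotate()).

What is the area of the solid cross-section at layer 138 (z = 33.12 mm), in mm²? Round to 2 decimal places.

At z = 33.12 mm: the cube is not intersected at this z (z outside [0, 19.5]); the cylinder at (2, -3) does not reach this height (z outside [19.5, 30]); the cone at (8, 14) (r1=3→r2=1) has section circumradius 1.043 here — a regular 6-gon (area = (6/2)·1.043²·sin(360°/6) = 2.83 mm²); Merging all regions: only the cone at (8, 14) is present, so the union is just that shape — area = 2.83 mm². Overall, the cross-section is a single solid region. Net area = 2.83 mm².

2.83 mm²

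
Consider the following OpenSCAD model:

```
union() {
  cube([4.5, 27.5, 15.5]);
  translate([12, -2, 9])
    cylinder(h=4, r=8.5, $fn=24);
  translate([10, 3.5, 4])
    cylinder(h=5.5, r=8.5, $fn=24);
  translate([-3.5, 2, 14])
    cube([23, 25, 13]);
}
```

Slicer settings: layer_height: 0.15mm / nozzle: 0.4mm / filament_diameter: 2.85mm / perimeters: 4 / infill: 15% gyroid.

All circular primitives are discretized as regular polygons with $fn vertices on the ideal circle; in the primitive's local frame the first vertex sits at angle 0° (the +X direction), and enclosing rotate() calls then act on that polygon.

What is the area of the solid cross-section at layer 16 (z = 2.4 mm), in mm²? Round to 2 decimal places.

123.75 mm²

At z = 2.4 mm: the cube is present — its section is the full 4.5×27.5 rectangle (area 123.75 mm²); the cylinder at (12, -2) does not reach this height (z outside [9, 13]); the cylinder at (10, 3.5) is not intersected at this z (z outside [4, 9.5]); the cube at (-3.5, 2) is not intersected at this z (z outside [14, 27]); Merging all regions: only the 4.5×27.5 cube is present, so the union is just that shape — area = 123.75 mm². Overall, the cross-section is a single solid region. Net area = 123.75 mm².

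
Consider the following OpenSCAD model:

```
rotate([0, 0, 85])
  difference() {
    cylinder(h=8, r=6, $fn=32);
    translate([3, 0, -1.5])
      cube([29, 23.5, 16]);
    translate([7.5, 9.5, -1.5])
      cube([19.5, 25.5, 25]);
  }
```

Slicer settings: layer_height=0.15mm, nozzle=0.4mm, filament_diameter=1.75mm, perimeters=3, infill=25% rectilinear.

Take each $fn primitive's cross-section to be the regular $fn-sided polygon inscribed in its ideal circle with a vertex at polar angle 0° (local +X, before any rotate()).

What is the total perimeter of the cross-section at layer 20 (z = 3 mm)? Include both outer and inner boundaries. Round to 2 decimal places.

At z = 3 mm: the r=6 cylinder contributes a regular 32-gon of circumradius 6 (perimeter = 2·32·6.000·sin(180°/32) = 37.64 mm); the cube at (3, 0) is present — its section is the full 29×23.5 rectangle (perimeter 105.00 mm); the 19.5×25.5 cube at (7.5, 9.5) contributes its full rectangle (perimeter 90.00 mm); Subtracting the remaining from the first: starting from the r=6 cylinder, the 29×23.5 cube at (3, 0) partially overlaps it — only the 10.94 mm² overlap (of its 681.50 mm²) is removed, clipping the outline; the 19.5×25.5 cube at (7.5, 9.5) misses the remaining region (no effect) — boundary = 39.55 mm; (whole slice rotated 85° about Z — lengths, areas and connectivity unchanged). Overall, the cross-section is a single solid region. Total boundary length (outer) = 39.55 mm.

39.55 mm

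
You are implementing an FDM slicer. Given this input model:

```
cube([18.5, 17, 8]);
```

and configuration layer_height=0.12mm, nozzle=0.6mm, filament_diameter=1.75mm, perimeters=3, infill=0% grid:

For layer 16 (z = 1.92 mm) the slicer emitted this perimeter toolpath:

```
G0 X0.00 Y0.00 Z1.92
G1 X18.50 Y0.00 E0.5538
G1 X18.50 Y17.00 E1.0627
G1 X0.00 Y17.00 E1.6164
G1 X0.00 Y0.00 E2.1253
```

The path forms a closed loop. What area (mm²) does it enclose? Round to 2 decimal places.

314.50 mm²

Apply the shoelace formula to the sequence of (X, Y) vertices; enclosed area = 314.50 mm².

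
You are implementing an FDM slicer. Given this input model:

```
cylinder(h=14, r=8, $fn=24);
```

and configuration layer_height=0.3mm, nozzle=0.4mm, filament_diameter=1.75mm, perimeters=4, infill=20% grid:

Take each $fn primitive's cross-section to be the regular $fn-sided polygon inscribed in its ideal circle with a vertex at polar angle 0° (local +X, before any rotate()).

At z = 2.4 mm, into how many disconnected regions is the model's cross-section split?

1

At z = 2.4 mm: the cylinder: section is a regular 24-gon, circumradius r=8. The result has 1 disconnected region.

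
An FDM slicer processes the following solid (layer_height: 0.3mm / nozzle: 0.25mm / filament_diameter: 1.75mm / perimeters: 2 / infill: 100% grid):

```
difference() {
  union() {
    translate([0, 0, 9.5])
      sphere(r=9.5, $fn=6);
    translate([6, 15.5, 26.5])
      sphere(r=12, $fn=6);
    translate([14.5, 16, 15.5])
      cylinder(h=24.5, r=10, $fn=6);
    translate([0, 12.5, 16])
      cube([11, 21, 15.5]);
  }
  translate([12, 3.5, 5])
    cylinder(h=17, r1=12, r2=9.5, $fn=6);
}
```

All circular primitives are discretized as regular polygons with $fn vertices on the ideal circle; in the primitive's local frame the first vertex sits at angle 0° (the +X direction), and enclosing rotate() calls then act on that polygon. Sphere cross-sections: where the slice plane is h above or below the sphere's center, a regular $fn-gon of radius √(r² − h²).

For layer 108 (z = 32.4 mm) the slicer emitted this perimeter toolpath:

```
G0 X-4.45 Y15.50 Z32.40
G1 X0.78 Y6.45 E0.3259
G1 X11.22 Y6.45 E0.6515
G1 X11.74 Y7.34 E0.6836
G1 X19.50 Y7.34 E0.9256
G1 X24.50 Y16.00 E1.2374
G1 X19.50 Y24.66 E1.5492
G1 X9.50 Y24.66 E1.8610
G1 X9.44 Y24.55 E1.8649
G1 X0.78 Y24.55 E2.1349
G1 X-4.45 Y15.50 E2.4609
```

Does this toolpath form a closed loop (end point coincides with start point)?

yes

Start point (G0): (-4.45, 15.50). End point (last G1): the path returns to the start — closed.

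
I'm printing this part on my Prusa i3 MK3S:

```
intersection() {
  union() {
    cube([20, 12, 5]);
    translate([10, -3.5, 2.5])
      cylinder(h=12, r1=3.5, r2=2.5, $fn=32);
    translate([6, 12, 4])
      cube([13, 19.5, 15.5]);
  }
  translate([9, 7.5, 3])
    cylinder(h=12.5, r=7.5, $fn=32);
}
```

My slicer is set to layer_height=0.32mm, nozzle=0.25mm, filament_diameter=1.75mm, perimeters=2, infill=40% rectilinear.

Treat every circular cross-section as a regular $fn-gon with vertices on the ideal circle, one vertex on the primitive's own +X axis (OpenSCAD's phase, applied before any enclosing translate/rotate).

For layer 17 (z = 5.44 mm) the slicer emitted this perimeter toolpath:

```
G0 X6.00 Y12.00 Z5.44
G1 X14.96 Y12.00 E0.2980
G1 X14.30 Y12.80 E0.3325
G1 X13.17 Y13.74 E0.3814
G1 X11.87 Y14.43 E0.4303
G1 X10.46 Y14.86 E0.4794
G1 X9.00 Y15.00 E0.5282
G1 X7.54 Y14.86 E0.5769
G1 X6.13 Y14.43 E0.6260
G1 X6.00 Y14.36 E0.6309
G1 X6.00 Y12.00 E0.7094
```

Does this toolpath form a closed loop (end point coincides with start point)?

yes

Start point (G0): (6.00, 12.00). End point (last G1): the path returns to the start — closed.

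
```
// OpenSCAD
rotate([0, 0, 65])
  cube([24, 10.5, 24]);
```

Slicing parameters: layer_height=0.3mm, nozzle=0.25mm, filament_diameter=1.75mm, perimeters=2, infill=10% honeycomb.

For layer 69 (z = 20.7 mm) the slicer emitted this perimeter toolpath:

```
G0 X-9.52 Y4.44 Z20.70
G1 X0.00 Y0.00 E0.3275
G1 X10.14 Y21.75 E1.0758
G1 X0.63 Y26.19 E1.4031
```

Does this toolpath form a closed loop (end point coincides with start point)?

no

Start point (G0): (-9.52, 4.44). End point (last G1): the path does not return to the start — open.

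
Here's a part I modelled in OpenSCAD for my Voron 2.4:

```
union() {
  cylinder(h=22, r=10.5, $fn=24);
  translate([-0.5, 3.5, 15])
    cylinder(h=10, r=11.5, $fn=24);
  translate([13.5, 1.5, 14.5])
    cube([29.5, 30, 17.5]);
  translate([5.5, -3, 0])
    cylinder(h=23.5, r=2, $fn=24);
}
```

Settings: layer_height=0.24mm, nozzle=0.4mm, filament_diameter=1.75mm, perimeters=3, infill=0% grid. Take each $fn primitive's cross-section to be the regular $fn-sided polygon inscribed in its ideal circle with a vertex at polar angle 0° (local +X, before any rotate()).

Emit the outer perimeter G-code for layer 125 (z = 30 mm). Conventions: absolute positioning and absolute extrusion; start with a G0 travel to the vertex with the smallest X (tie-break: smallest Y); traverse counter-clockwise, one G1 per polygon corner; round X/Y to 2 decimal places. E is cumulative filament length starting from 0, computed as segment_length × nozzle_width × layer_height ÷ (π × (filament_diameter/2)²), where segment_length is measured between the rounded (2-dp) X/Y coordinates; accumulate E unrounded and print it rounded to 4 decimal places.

G0 X13.50 Y1.50 Z30.00
G1 X43.00 Y1.50 E1.1774
G1 X43.00 Y31.50 E2.3748
G1 X13.50 Y31.50 E3.5522
G1 X13.50 Y1.50 E4.7495

At z = 30 mm: the cylinder does not reach this height (z outside [0, 22]); the cylinder at (-0.5, 3.5) is not intersected at this z (z outside [15, 25]); the cube at (13.5, 1.5) (footprint 29.5×30) is included at this height; the cylinder at (5.5, -3) does not reach this height (z outside [0, 23.5]); Merging all regions: only the 29.5×30 cube at (13.5, 1.5) is present, so the union is just that shape — 1 connected region. The outline is a single polygon with 4 vertices. Extrusion per mm of travel: 0.4 × 0.24 / (π × 0.875²) = 0.039912. Accumulating E over each segment gives final E = 4.7495.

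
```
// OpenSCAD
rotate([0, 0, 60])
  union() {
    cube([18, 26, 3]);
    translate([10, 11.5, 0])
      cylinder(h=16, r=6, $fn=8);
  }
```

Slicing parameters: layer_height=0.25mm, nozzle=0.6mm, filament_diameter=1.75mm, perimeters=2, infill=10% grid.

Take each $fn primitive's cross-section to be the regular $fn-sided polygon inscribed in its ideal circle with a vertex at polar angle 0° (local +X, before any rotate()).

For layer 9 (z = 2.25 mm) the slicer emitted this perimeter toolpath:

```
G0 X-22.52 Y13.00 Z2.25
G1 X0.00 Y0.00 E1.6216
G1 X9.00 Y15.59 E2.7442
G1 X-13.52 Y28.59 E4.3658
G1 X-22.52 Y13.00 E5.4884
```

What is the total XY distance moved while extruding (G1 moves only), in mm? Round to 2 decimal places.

Sum the Euclidean lengths of each G1 segment: total = 88.01 mm.

88.01 mm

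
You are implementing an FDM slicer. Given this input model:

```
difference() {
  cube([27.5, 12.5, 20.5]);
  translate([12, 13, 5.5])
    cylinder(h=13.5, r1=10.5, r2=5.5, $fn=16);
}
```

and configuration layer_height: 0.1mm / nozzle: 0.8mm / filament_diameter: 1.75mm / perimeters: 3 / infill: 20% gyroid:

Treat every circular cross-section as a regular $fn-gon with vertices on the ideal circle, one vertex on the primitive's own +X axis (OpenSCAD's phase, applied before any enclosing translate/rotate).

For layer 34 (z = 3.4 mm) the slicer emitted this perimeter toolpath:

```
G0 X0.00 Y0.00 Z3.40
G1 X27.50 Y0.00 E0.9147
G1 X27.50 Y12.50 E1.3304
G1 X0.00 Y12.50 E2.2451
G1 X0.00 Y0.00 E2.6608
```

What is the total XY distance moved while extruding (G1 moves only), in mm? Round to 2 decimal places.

Sum the Euclidean lengths of each G1 segment: total = 80.00 mm.

80.00 mm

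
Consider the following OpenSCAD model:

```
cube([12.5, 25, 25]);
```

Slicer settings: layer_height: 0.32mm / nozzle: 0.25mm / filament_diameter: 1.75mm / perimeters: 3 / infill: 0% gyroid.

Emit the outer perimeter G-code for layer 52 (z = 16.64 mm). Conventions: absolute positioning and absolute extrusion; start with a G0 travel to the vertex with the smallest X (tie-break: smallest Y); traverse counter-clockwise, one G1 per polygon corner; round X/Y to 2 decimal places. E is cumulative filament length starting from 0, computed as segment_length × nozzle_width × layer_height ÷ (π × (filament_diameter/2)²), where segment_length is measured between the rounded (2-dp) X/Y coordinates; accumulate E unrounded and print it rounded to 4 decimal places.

G0 X0.00 Y0.00 Z16.64
G1 X12.50 Y0.00 E0.4158
G1 X12.50 Y25.00 E1.2473
G1 X0.00 Y25.00 E1.6630
G1 X0.00 Y0.00 E2.4945

At z = 16.64 mm: the cube is present — its section is the full 12.5×25 rectangle. The outline is a single polygon with 4 vertices. Extrusion per mm of travel: 0.25 × 0.32 / (π × 0.875²) = 0.033260. Accumulating E over each segment gives final E = 2.4945.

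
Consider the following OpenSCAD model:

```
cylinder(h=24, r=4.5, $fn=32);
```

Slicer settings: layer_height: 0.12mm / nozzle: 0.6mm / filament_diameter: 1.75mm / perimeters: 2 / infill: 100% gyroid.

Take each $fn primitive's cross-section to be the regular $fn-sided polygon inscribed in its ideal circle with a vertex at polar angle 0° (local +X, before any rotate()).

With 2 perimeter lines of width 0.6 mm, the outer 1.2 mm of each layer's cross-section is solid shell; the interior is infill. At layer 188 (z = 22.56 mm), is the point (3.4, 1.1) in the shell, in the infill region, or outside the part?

At z = 22.56 mm: the r=4.5 cylinder gives a regular 32-gon of circumradius 4.5 (constant along its height). Overall, the cross-section is a single solid region. The nearest boundary edge runs (4.41, 0.88)→(4.16, 1.72); distance from the point to it = 0.91 mm. The point is inside the cross-section, 0.91 mm from the nearest boundary — within the 1.2 mm shell band (2 × 0.6).

shell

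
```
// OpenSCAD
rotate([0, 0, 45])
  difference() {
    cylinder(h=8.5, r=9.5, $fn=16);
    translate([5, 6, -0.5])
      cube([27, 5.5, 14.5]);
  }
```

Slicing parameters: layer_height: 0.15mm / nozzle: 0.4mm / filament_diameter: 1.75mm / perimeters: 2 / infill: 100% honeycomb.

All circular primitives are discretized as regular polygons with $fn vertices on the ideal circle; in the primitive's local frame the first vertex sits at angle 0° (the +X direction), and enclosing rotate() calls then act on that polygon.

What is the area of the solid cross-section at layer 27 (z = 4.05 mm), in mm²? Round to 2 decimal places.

273.91 mm²

At z = 4.05 mm: the r=9.5 cylinder contributes a regular 16-gon of circumradius 9.5 (area = (16/2)·9.500²·sin(360°/16) = 276.30 mm²); the cube at (5, 6) is present — its section is the full 27×5.5 rectangle (area 148.50 mm²); Taking the first minus the rest: starting from the r=9.5 cylinder (276.30 mm²), the 27×5.5 cube at (5, 6) partially overlaps it — only the 2.39 mm² overlap (of its 148.50 mm²) is removed, clipping the outline — area = 273.91 mm²; (whole slice rotated 45° about Z — lengths, areas and connectivity unchanged). Overall, the cross-section is a single solid region. Net area = 273.91 mm².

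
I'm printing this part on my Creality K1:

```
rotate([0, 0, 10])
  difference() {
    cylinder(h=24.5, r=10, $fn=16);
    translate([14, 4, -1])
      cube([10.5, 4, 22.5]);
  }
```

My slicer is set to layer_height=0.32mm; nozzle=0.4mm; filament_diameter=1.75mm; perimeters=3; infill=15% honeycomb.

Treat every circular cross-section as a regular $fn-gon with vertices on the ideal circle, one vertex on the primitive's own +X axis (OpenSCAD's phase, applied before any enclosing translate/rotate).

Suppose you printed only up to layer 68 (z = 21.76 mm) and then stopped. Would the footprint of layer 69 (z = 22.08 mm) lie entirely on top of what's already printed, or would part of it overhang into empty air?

entirely on top

Compare the two slices. At z = 21.76: the cylinder: section is a regular 16-gon, circumradius r=10 (area = (16/2)·10.000²·sin(360°/16) = 306.15 mm²); the cube at (14, 4) does not reach this height (z outside [-1, 21.5]); After the difference (first − rest): none of the subtracted shapes is present at this height, so the r=10 cylinder is unchanged — area = 306.15 mm²; (rotated 10° about Z; rotation is an isometry so areas/perimeters/island counts are preserved). At z = 22.08: the cylinder: section is a regular 16-gon, circumradius r=10 (area = (16/2)·10.000²·sin(360°/16) = 306.15 mm²); the cube at (14, 4) is not intersected at this z (z outside [-1, 21.5]); Subtracting the remaining from the first: none of the subtracted shapes is present at this height, so the r=10 cylinder is unchanged — area = 306.15 mm²; (rotated 10° about Z; rotation is an isometry so areas/perimeters/island counts are preserved). Checking containment: the cross-section at z = 22.08 is a subset of the cross-section at z = 21.76.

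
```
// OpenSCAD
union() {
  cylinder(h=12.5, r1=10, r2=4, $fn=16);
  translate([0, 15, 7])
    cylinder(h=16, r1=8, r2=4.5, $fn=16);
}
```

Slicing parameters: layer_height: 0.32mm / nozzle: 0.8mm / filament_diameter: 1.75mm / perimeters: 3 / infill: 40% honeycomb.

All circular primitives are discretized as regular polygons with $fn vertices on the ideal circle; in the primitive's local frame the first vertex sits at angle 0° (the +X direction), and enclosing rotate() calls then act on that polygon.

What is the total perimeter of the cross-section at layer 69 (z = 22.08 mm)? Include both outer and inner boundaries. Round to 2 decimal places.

29.35 mm

At z = 22.08 mm: the cone is absent (z outside [0, 12.5]); the cone at (0, 15): at t=0.942 of its height the radius interpolates to r₁+(r₂−r₁)t = 4.701, giving a regular 16-gon of that circumradius (perimeter = 2·16·4.701·sin(180°/16) = 29.35 mm); Combining (union): only the cone at (0, 15) is present, so the union is just that shape — boundary = 29.35 mm. Overall, the cross-section is a single solid region. Total boundary length (outer) = 29.35 mm.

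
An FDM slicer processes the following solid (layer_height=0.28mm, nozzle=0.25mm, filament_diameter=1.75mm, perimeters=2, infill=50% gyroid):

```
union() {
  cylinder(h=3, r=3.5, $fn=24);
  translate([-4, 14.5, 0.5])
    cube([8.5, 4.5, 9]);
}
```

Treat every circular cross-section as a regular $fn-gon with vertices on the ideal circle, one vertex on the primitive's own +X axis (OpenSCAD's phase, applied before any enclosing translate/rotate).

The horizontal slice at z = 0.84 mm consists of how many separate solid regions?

At z = 0.84 mm: the r=3.5 cylinder gives a regular 24-gon of circumradius 3.5 (constant along its height); the 8.5×4.5 cube at (-4, 14.5) contributes its full rectangle; Combining (union): the 2 present regions are separate (no shared area or edge), so areas and boundary lengths simply add and each stays a separate island — 2 connected regions. The result has 2 disconnected regions.

2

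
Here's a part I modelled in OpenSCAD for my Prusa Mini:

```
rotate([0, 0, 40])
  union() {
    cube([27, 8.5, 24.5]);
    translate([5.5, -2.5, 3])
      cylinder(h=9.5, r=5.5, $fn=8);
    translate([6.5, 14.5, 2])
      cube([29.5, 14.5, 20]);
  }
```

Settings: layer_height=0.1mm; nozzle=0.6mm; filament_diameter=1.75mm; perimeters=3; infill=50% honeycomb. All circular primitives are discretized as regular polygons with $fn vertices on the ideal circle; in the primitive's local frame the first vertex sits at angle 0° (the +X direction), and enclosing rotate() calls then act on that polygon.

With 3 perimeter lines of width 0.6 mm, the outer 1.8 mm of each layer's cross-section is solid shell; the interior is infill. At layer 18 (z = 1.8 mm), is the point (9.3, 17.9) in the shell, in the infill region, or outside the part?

shell

At z = 1.8 mm: the 27×8.5 cube contributes its full rectangle; the cylinder at (5.5, -2.5) is not intersected at this z (z outside [3, 12.5]); the cube at (6.5, 14.5) is absent (z outside [2, 22]); Merging all regions: only the 27×8.5 cube is present, so the union is just that shape — 1 connected region; (whole slice rotated 40° about Z — lengths, areas and connectivity unchanged). Overall, the cross-section is a single solid region. Undo the 40° rotation: the query point maps to (18.630, 7.734) in the un-rotated model frame. The nearest boundary edge runs (27.00, 8.50)→(0.00, 8.50); distance from the point to it = 0.77 mm. The point is inside the cross-section, 0.77 mm from the nearest boundary — within the 1.8 mm shell band (3 × 0.6).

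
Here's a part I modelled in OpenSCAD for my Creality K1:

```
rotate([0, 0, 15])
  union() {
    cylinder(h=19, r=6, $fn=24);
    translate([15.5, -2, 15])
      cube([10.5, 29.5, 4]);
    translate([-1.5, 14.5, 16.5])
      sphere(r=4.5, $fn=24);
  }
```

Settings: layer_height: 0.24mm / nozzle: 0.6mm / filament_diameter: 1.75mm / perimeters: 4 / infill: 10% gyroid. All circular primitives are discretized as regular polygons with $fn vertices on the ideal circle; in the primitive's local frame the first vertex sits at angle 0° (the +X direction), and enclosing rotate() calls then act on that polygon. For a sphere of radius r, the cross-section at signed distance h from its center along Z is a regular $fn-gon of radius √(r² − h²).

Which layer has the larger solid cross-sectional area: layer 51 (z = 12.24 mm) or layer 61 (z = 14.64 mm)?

layer 61 (z = 14.64 mm)

Layer 51 (z = 12.24): the r=6 cylinder contributes a regular 24-gon of circumradius 6 (area = (24/2)·6.000²·sin(360°/24) = 111.81 mm²); the cube at (15.5, -2) is not intersected at this z (z outside [15, 19]); the sphere at (-1.5, 14.5): section is a regular 24-gon, circumradius = √(r²−h²) = √(4.5²−4.26²) = 1.450 (area = (24/2)·1.450²·sin(360°/24) = 6.53 mm²); Taking the union: the 2 present regions are separate (no shared area or edge), so areas and boundary lengths simply add and each stays a separate island — area = 118.34 mm²; (whole slice rotated 15° about Z — lengths, areas and connectivity unchanged). So its area = 118.34 mm². Layer 61 (z = 14.64): the cylinder: section is a regular 24-gon, circumradius r=6 (area = (24/2)·6.000²·sin(360°/24) = 111.81 mm²); the cube at (15.5, -2) is absent (z outside [15, 19]); the sphere at (-1.5, 14.5): section is a regular 24-gon, circumradius = √(r²−h²) = √(4.5²−1.86²) = 4.098 (area = (24/2)·4.098²·sin(360°/24) = 52.15 mm²); Taking the union: the 2 present regions are separate (no shared area or edge), so areas and boundary lengths simply add and each stays a separate island — area = 163.96 mm²; (rotated 15° about Z; rotation is an isometry so areas/perimeters/island counts are preserved). So its area = 163.96 mm². Layer 61 is larger (163.96 vs 118.34 mm²).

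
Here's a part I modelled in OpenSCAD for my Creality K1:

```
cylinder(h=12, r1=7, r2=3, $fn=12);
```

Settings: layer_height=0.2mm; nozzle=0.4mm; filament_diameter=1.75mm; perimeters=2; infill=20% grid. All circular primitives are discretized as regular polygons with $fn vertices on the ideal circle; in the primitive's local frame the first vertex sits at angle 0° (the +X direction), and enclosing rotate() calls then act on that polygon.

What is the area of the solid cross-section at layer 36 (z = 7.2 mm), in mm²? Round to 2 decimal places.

At z = 7.2 mm: the cone contributes a regular 12-gon of circumradius 4.600 (interpolated between r1=7 and r2=3 at t=0.600) (area = (12/2)·4.600²·sin(360°/12) = 63.48 mm²). Overall, the cross-section is a single solid region. Net area = 63.48 mm².

63.48 mm²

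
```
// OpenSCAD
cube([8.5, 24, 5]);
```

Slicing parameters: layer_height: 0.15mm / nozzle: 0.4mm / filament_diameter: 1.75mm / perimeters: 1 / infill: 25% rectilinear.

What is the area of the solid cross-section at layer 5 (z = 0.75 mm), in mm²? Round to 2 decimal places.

204.00 mm²

At z = 0.75 mm: the cube is present — its section is the full 8.5×24 rectangle (area 204.00 mm²). Overall, the cross-section is a single solid region. Net area = 204.00 mm².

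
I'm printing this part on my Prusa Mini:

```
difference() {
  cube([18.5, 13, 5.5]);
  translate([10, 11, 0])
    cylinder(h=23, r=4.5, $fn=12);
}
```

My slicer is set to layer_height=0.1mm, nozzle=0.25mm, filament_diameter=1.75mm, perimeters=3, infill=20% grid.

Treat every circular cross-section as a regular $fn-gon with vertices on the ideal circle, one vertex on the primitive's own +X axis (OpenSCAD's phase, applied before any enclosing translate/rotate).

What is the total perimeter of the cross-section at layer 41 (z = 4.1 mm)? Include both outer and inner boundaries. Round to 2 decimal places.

At z = 4.1 mm: the cube is present — its section is the full 18.5×13 rectangle (perimeter 63.00 mm); the cylinder at (10, 11): section is a regular 12-gon, circumradius r=4.5 (perimeter = 2·12·4.500·sin(180°/12) = 27.95 mm); Subtracting the remaining from the first: starting from the 18.5×13 cube, the r=4.5 cylinder at (10, 11) partially overlaps it — only the 47.30 mm² overlap (of its 60.75 mm²) is removed, clipping the outline — boundary = 73.19 mm. Overall, the cross-section is a single solid region. Total boundary length (outer) = 73.19 mm.

73.19 mm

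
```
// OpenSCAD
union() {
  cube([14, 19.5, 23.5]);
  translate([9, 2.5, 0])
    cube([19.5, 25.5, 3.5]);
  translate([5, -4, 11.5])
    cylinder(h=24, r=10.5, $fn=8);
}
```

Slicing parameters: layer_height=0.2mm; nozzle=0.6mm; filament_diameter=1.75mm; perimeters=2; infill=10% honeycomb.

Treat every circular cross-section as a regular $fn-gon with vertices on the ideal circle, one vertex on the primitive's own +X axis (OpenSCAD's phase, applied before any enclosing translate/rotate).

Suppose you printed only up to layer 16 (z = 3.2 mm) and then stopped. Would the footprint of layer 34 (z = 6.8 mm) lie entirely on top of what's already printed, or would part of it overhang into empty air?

entirely on top

Compare the two slices. At z = 3.2: the 14×19.5 cube contributes its full rectangle (area 273.00 mm²); the 19.5×25.5 cube at (9, 2.5) contributes its full rectangle (area 497.25 mm²); the cylinder at (5, -4) is absent (z outside [11.5, 35.5]); Taking the union: the regions partially overlap — summed areas 770.25 mm² minus the doubly-counted overlap 85.00 mm² gives 685.25 mm² — area = 685.25 mm². At z = 6.8: the cube (footprint 14×19.5) is included at this height (area 273.00 mm²); the cube at (9, 2.5) does not reach this height (z outside [0, 3.5]); the cylinder at (5, -4) does not reach this height (z outside [11.5, 35.5]); Merging all regions: only the 14×19.5 cube is present, so the union is just that shape — area = 273.00 mm². Checking containment: the cross-section at z = 6.8 is a subset of the cross-section at z = 3.2.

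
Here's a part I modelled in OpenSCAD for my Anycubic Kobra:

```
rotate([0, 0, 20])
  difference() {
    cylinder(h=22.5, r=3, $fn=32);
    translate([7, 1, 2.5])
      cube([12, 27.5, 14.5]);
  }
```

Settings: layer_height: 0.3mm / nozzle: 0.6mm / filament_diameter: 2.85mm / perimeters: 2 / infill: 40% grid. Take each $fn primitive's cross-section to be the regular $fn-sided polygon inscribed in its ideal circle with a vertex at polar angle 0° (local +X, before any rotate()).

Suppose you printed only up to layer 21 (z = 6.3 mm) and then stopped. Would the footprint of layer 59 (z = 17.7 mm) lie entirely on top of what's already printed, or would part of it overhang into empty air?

entirely on top

Compare the two slices. At z = 6.3: the cylinder: section is a regular 32-gon, circumradius r=3 (area = (32/2)·3.000²·sin(360°/32) = 28.09 mm²); the 12×27.5 cube at (7, 1) contributes its full rectangle (area 330.00 mm²); Taking the first minus the rest: starting from the r=3 cylinder (28.09 mm²), the 12×27.5 cube at (7, 1) misses the remaining region (no effect) — area = 28.09 mm²; (rotated 20° about Z; rotation is an isometry so areas/perimeters/island counts are preserved). At z = 17.7: the r=3 cylinder gives a regular 32-gon of circumradius 3 (constant along its height) (area = (32/2)·3.000²·sin(360°/32) = 28.09 mm²); the cube at (7, 1) is not intersected at this z (z outside [2.5, 17]); Taking the first minus the rest: none of the subtracted shapes is present at this height, so the r=3 cylinder is unchanged — area = 28.09 mm²; (whole slice rotated 20° about Z — lengths, areas and connectivity unchanged). Checking containment: the cross-section at z = 17.7 is a subset of the cross-section at z = 6.3.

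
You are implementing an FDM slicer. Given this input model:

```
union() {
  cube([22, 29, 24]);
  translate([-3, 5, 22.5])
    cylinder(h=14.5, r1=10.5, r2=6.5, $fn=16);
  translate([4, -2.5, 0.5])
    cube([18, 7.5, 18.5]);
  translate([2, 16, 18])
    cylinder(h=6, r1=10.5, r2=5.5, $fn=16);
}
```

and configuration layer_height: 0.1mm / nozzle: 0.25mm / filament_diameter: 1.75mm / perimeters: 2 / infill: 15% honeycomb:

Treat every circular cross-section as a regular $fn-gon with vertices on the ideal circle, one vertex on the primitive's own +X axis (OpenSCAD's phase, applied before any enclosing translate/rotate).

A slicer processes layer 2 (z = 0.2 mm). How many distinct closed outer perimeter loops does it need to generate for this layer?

At z = 0.2 mm: the 22×29 cube contributes its full rectangle; the cone at (-3, 5) is not intersected at this z (z outside [22.5, 37]); the cube at (4, -2.5) is not intersected at this z (z outside [0.5, 19]); the cone at (2, 16) is not intersected at this z (z outside [18, 24]); Taking the union: only the 22×29 cube is present, so the union is just that shape — 1 connected region. The result has 1 disconnected region.

1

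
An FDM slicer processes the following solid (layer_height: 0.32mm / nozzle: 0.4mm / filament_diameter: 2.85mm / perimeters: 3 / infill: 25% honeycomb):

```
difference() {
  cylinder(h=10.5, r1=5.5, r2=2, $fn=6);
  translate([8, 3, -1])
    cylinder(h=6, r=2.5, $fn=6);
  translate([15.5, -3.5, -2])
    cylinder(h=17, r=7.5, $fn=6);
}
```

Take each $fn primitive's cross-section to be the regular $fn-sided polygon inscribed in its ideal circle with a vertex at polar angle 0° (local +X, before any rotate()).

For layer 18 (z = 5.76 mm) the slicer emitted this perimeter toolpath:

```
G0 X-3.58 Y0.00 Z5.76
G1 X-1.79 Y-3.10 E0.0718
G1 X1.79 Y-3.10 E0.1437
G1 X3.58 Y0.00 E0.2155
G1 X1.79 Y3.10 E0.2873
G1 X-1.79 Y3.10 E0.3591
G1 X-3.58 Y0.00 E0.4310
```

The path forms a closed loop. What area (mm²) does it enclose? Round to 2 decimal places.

33.29 mm²

Apply the shoelace formula to the sequence of (X, Y) vertices; enclosed area = 33.29 mm².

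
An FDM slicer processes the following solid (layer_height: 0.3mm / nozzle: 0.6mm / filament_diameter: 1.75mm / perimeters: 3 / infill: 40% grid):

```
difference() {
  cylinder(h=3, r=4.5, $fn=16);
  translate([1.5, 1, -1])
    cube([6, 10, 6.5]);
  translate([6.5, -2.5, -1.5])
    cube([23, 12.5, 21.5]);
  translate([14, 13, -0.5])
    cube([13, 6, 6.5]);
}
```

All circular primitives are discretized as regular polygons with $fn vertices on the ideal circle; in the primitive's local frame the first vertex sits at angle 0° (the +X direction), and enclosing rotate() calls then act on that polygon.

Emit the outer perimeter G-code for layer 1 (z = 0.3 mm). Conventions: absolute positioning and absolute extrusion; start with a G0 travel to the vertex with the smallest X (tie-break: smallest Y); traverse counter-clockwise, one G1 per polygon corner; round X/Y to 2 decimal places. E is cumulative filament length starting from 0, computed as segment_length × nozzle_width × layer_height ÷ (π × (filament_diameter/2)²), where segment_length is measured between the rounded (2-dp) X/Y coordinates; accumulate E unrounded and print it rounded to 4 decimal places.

G0 X-4.50 Y0.00 Z0.30
G1 X-4.16 Y-1.72 E0.1312
G1 X-3.18 Y-3.18 E0.2628
G1 X-1.72 Y-4.16 E0.3944
G1 X0.00 Y-4.50 E0.5256
G1 X1.72 Y-4.16 E0.6568
G1 X3.18 Y-3.18 E0.7884
G1 X4.16 Y-1.72 E0.9200
G1 X4.50 Y0.00 E1.0512
G1 X4.30 Y1.00 E1.1275
G1 X1.50 Y1.00 E1.3371
G1 X1.50 Y4.20 E1.5765
G1 X0.00 Y4.50 E1.6910
G1 X-1.72 Y4.16 E1.8222
G1 X-3.18 Y3.18 E1.9538
G1 X-4.16 Y1.72 E2.0854
G1 X-4.50 Y0.00 E2.2166

At z = 0.3 mm: the cylinder: section is a regular 16-gon, circumradius r=4.5; the cube at (1.5, 1) (footprint 6×10) is included at this height; the cube at (6.5, -2.5) is present — its section is the full 23×12.5 rectangle; the cube at (14, 13) (footprint 13×6) is included at this height; Taking the first minus the rest: starting from the r=4.5 cylinder, the 6×10 cube at (1.5, 1) partially overlaps it — only the 6.07 mm² overlap (of its 60.00 mm²) is removed, clipping the outline; the 23×12.5 cube at (6.5, -2.5) misses the remaining region (no effect); the 13×6 cube at (14, 13) misses the remaining region (no effect) — 1 connected region. The outline is a single polygon with 16 vertices. Extrusion per mm of travel: 0.6 × 0.3 / (π × 0.875²) = 0.074835. Accumulating E over each segment gives final E = 2.2166.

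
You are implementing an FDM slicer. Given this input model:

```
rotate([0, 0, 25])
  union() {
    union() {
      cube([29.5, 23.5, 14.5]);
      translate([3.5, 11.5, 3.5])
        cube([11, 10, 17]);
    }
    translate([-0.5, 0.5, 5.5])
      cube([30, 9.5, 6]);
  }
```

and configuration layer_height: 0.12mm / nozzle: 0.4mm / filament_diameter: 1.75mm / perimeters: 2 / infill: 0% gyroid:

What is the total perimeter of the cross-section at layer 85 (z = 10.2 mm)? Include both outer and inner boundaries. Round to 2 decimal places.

At z = 10.2 mm: the 29.5×23.5 cube contributes its full rectangle (perimeter 106.00 mm); the cube at (3.5, 11.5) is present — its section is the full 11×10 rectangle (perimeter 42.00 mm); Merging all regions: the 11×10 cube at (3.5, 11.5) lies entirely inside the 29.5×23.5 cube, so the union is just the 29.5×23.5 cube — boundary = 106.00 mm; the cube at (-0.5, 0.5) (footprint 30×9.5) is included at this height (perimeter 79.00 mm); Combining (union): the regions partially overlap (shared area 280.25 mm²), so the edge portions inside another operand are dropped and the merged outline is re-measured after clipping — boundary = 107.00 mm; (rotated 25° about Z; rotation is an isometry so areas/perimeters/island counts are preserved). Overall, the cross-section is a single solid region. Total boundary length (outer) = 107.00 mm.

107.00 mm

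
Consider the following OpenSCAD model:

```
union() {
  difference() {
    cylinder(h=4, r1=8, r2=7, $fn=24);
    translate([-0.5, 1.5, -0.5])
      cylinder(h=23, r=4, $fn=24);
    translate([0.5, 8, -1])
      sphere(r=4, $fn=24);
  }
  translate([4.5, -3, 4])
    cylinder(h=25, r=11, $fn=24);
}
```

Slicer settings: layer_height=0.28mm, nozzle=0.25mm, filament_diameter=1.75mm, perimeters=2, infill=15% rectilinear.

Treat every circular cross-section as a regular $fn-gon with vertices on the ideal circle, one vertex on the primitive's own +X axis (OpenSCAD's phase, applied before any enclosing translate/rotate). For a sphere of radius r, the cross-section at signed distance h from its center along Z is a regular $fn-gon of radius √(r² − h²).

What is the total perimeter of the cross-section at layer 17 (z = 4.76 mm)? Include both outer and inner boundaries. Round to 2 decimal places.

68.92 mm

At z = 4.76 mm: the cone does not reach this height (z outside [0, 4]); the r=4 cylinder at (-0.5, 1.5) contributes a regular 24-gon of circumradius 4 (perimeter = 2·24·4.000·sin(180°/24) = 25.06 mm); the sphere at (0.5, 8) does not reach this height (|z−center|=5.760 > r=4); After the difference (first − rest): the first operand is absent here, so nothing remains; the r=11 cylinder at (4.5, -3) gives a regular 24-gon of circumradius 11 (constant along its height) (perimeter = 2·24·11.000·sin(180°/24) = 68.92 mm); Merging all regions: only the r=11 cylinder at (4.5, -3) is present, so the union is just that shape — boundary = 68.92 mm. Overall, the cross-section is a single solid region. Total boundary length (outer) = 68.92 mm.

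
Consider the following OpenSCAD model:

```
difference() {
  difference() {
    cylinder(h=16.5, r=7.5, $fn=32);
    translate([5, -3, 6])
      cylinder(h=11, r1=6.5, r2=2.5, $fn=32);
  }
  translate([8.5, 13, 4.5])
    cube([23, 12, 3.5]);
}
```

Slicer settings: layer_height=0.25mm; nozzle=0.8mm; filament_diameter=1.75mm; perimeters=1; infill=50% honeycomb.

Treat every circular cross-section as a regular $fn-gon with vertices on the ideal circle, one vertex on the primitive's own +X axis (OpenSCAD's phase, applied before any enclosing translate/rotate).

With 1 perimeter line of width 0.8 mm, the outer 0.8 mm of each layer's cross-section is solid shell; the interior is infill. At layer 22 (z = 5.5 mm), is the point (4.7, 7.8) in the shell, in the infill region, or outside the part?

At z = 5.5 mm: the cylinder: section is a regular 32-gon, circumradius r=7.5; the cone at (5, -3) is not intersected at this z (z outside [6, 17]); After the difference (first − rest): none of the subtracted shapes is present at this height, so the r=7.5 cylinder is unchanged — 1 connected region; the cube at (8.5, 13) is present — its section is the full 23×12 rectangle; After the difference (first − rest): starting from that combined region, the 23×12 cube at (8.5, 13) misses the remaining region (no effect) — 1 connected region. Overall, the cross-section is a single solid region. The nearest boundary edge runs (2.87, 6.93)→(4.17, 6.24); distance from the point to it = 1.63 mm. The point is not inside any of the regions above, so it lies outside the cross-section (1.63 mm from the nearest boundary).

outside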